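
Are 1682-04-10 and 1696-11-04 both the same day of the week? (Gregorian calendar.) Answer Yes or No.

From Apr 10, 1682 to Nov 4, 1696 is 5322 days.
5322 mod 7 = 2, so they are different weekdays.
(Apr 10, 1682 is a Friday; Nov 4, 1696 is a Sunday.)

No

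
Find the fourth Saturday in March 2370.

March 28, 2370

March 1, 2370 is a Sunday.
The first Saturday is therefore March 7 (6 days later).
The fourth Saturday is 7 + 3×7 = March 28.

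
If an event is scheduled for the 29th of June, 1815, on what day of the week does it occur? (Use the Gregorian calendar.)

Thursday

January 1, 1815 is a Sunday.
Jan 1, 1815 → Feb 1, 1815: 31 days (January has 31).
Feb 1, 1815 → Mar 1, 1815: 28 days (February has 28).
Mar 1, 1815 → Apr 1, 1815: 31 days (March has 31).
Apr 1, 1815 → May 1, 1815: 30 days (April has 30).
May 1, 1815 → Jun 1, 1815: 31 days (May has 31).
Jun 1, 1815 → Jun 29, 1815: 28 days.
Total: 179 days.
179 mod 7 = 4, so Sunday + 4 = Thursday.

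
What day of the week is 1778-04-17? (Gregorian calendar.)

Friday

Doomsday rule: the anchor day for the 1700s is Sunday. For year 78: 78÷12 = 6 r 6, and 6÷4 = 1, so 6+6+1 = 13.
Sunday + 13 ≡ Saturday — that's 1778's doomsday.
In April the doomsday date is Apr 4.
Apr 17 is 13 days after Apr 4; 13 mod 7 = 6, so Saturday + 6 = Friday.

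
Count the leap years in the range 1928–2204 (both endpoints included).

68

Multiples of 4 in [1928,2204]: 70.
Of those, multiples of 100: 3 (not leap unless ÷400).
Multiples of 400: 1.
Leap years = 70 − 3 + 1 = 68.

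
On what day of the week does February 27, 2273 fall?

Thursday

Doomsday rule: the anchor day for the 2200s is Friday. For year 73: 73÷12 = 6 r 1, and 1÷4 = 0, so 6+1+0 = 7.
Friday + 7 ≡ Friday — that's 2273's doomsday.
In February the doomsday date is Feb 28 (2273 is not a leap year).
Feb 27 is 1 day before Feb 28; 1 mod 7 = 1, so Friday − 1 = Thursday.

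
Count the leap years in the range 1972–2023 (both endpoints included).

13

Multiples of 4 in [1972,2023]: 13.
Of those, multiples of 100: 1 (not leap unless ÷400).
Multiples of 400: 1.
Leap years = 13 − 1 + 1 = 13.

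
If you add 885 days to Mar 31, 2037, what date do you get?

+365 (one year) → Mar 31, 2038 (520 left).
+365 (one year) → Mar 31, 2039 (155 left).
Mar has 31 days: +1 → Apr 1, 2039 (154 left).
Apr has 30 days: +30 → May 1, 2039 (124 left).
May has 31 days: +31 → Jun 1, 2039 (93 left).
Jun has 30 days: +30 → Jul 1, 2039 (63 left).
Jul has 31 days: +31 → Aug 1, 2039 (32 left).
Aug has 31 days: +31 → Sep 1, 2039 (1 left).
+1 → Sep 2, 2039.

September 2, 2039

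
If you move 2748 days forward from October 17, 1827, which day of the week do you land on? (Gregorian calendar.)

Sunday

Oct 17, 1827 is a Wednesday.
2748 mod 7 = 4, so 2748 days after a Wednesday is Wednesday + 4 = Sunday.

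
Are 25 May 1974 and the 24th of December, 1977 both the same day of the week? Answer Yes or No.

From May 25, 1974 to Dec 24, 1977 is 1309 days.
1309 mod 7 = 0, so they are the same weekday.
(May 25, 1974 is a Saturday; Dec 24, 1977 is a Saturday.)

Yes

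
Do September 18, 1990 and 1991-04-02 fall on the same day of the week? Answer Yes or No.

Yes

From Sep 18, 1990 to Apr 2, 1991 is 196 days.
196 mod 7 = 0, so they are the same weekday.
(Sep 18, 1990 is a Tuesday; Apr 2, 1991 is a Tuesday.)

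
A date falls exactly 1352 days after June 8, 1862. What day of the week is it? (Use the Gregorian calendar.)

Monday

Jun 8, 1862 is a Sunday.
1352 mod 7 = 1, so 1352 days after a Sunday is Sunday + 1 = Monday.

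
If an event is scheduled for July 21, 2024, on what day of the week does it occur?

Doomsday rule: the anchor day for the 2000s is Tuesday. For year 24: 24÷12 = 2 r 0, and 0÷4 = 0, so 2+0+0 = 2.
Tuesday + 2 ≡ Thursday — that's 2024's doomsday.
In July the doomsday date is Jul 11.
Jul 21 is 10 days after Jul 11; 10 mod 7 = 3, so Thursday + 3 = Sunday.

Sunday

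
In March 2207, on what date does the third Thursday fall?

March 19, 2207

March 1, 2207 is a Sunday.
The first Thursday is therefore March 5 (4 days later).
The third Thursday is 5 + 2×7 = March 19.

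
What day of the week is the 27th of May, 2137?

Monday

Doomsday rule: the anchor day for the 2100s is Sunday. For year 37: 37÷12 = 3 r 1, and 1÷4 = 0, so 3+1+0 = 4.
Sunday + 4 ≡ Thursday — that's 2137's doomsday.
In May the doomsday date is May 9.
May 27 is 18 days after May 9; 18 mod 7 = 4, so Thursday + 4 = Monday.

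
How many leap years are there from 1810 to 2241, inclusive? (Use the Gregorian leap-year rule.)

105

Multiples of 4 in [1810,2241]: 108.
Of those, multiples of 100: 4 (not leap unless ÷400).
Multiples of 400: 1.
Leap years = 108 − 4 + 1 = 105.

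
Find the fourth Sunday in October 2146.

October 1, 2146 is a Saturday.
The first Sunday is therefore October 2 (1 days later).
The fourth Sunday is 2 + 3×7 = October 23.

October 23, 2146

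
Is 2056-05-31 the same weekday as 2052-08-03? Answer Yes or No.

From Aug 3, 2052 to May 31, 2056 is 1397 days.
1397 mod 7 = 4, so they are different weekdays.
(Aug 3, 2052 is a Saturday; May 31, 2056 is a Wednesday.)

No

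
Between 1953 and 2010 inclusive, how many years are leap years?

14

Multiples of 4 in [1953,2010]: 14.
Of those, multiples of 100: 1 (not leap unless ÷400).
Multiples of 400: 1.
Leap years = 14 − 1 + 1 = 14.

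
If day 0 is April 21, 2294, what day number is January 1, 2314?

Apr 21, 2294 → Apr 21, 2295: 365 days.
Apr 21, 2295 → Apr 21, 2296: 366 days (Feb 29, 2296 is in that span).
Apr 21, 2296 → Apr 21, 2297: 365 days.
Apr 21, 2297 → Apr 21, 2298: 365 days.
Apr 21, 2298 → Apr 21, 2299: 365 days.
Apr 21, 2299 → Apr 21, 2300: 365 days.
Apr 21, 2300 → Apr 21, 2301: 365 days.
Apr 21, 2301 → Apr 21, 2302: 365 days.
Apr 21, 2302 → Apr 21, 2303: 365 days.
Apr 21, 2303 → Apr 21, 2304: 366 days (Feb 29, 2304 is in that span).
Apr 21, 2304 → Apr 21, 2305: 365 days.
Apr 21, 2305 → Apr 21, 2306: 365 days.
Apr 21, 2306 → Apr 21, 2307: 365 days.
Apr 21, 2307 → Apr 21, 2308: 366 days (Feb 29, 2308 is in that span).
Apr 21, 2308 → Apr 21, 2309: 365 days.
Apr 21, 2309 → Apr 21, 2310: 365 days.
Apr 21, 2310 → Apr 21, 2311: 365 days.
Apr 21, 2311 → Apr 21, 2312: 366 days (Feb 29, 2312 is in that span).
Apr 21, 2312 → Apr 21, 2313: 365 days.
Apr 21, 2313 → May 21, 2313: 30 days (April has 30).
May 21, 2313 → Jun 21, 2313: 31 days (May has 31).
Jun 21, 2313 → Jul 21, 2313: 30 days (June has 30).
Jul 21, 2313 → Aug 21, 2313: 31 days (July has 31).
Aug 21, 2313 → Sep 21, 2313: 31 days (August has 31).
Sep 21, 2313 → Oct 21, 2313: 30 days (September has 30).
Oct 21, 2313 → Nov 21, 2313: 31 days (October has 31).
Nov 21, 2313 → Dec 21, 2313: 30 days (November has 30).
Dec 21, 2313 → Jan 1, 2314: 11 days.
Total: 7194 days.

7194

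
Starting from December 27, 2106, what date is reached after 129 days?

May 5, 2107

Dec has 31 days: +5 → Jan 1, 2107 (124 left).
Jan has 31 days: +31 → Feb 1, 2107 (93 left).
Feb has 28 days: +28 → Mar 1, 2107 (65 left).
Mar has 31 days: +31 → Apr 1, 2107 (34 left).
Apr has 30 days: +30 → May 1, 2107 (4 left).
+4 → May 5, 2107.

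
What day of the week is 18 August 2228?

Monday

January 1, 2228 is a Tuesday.
Jan 1, 2228 → Feb 1, 2228: 31 days (January has 31).
Feb 1, 2228 → Mar 1, 2228: 29 days (February has 29).
Mar 1, 2228 → Apr 1, 2228: 31 days (March has 31).
Apr 1, 2228 → May 1, 2228: 30 days (April has 30).
May 1, 2228 → Jun 1, 2228: 31 days (May has 31).
Jun 1, 2228 → Jul 1, 2228: 30 days (June has 30).
Jul 1, 2228 → Aug 1, 2228: 31 days (July has 31).
Aug 1, 2228 → Aug 18, 2228: 17 days.
Total: 230 days.
230 mod 7 = 6, so Tuesday + 6 = Monday.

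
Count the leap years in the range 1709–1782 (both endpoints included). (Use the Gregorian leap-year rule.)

18

Multiples of 4 in [1709,1782]: 18.
Of those, multiples of 100: 0 (not leap unless ÷400).
Multiples of 400: 0.
Leap years = 18 − 0 + 0 = 18.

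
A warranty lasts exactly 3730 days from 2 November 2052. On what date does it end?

January 19, 2063

+365 (one year) → Nov 2, 2053 (3365 left).
+365 (one year) → Nov 2, 2054 (3000 left).
+365 (one year) → Nov 2, 2055 (2635 left).
+366 (one year; includes Feb 29, 2056) → Nov 2, 2056 (2269 left).
+365 (one year) → Nov 2, 2057 (1904 left).
+365 (one year) → Nov 2, 2058 (1539 left).
+365 (one year) → Nov 2, 2059 (1174 left).
+366 (one year; includes Feb 29, 2060) → Nov 2, 2060 (808 left).
+365 (one year) → Nov 2, 2061 (443 left).
+365 (one year) → Nov 2, 2062 (78 left).
Nov has 30 days: +29 → Dec 1, 2062 (49 left).
Dec has 31 days: +31 → Jan 1, 2063 (18 left).
+18 → Jan 19, 2063.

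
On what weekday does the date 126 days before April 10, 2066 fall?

Saturday

First find the weekday of Apr 10, 2066. Doomsday rule: the anchor day for the 2000s is Tuesday. For year 66: 66÷12 = 5 r 6, and 6÷4 = 1, so 5+6+1 = 12.
Tuesday + 12 ≡ Sunday — that's 2066's doomsday.
In April the doomsday date is Apr 4.
Apr 10 is 6 days after Apr 4; 6 mod 7 = 6, so Sunday + 6 = Saturday.
126 mod 7 = 0, so 126 days before a Saturday is Saturday − 0 = Saturday.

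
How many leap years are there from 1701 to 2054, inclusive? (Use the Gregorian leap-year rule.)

Multiples of 4 in [1701,2054]: 88.
Of those, multiples of 100: 3 (not leap unless ÷400).
Multiples of 400: 1.
Leap years = 88 − 3 + 1 = 86.

86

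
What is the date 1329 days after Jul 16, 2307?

+366 (one year; includes Feb 29, 2308) → Jul 16, 2308 (963 left).
+365 (one year) → Jul 16, 2309 (598 left).
+365 (one year) → Jul 16, 2310 (233 left).
Jul has 31 days: +16 → Aug 1, 2310 (217 left).
Aug has 31 days: +31 → Sep 1, 2310 (186 left).
Sep has 30 days: +30 → Oct 1, 2310 (156 left).
Oct has 31 days: +31 → Nov 1, 2310 (125 left).
Nov has 30 days: +30 → Dec 1, 2310 (95 left).
Dec has 31 days: +31 → Jan 1, 2311 (64 left).
Jan has 31 days: +31 → Feb 1, 2311 (33 left).
Feb has 28 days: +28 → Mar 1, 2311 (5 left).
+5 → Mar 6, 2311.

March 6, 2311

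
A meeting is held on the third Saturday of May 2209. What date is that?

May 20, 2209

May 1, 2209 is a Monday.
The first Saturday is therefore May 6 (5 days later).
The third Saturday is 6 + 2×7 = May 20.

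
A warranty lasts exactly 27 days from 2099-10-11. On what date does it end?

November 7, 2099

Oct has 31 days: +21 → Nov 1, 2099 (6 left).
+6 → Nov 7, 2099.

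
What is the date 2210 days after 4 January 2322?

+365 (one year) → Jan 4, 2323 (1845 left).
+365 (one year) → Jan 4, 2324 (1480 left).
+366 (one year; includes Feb 29, 2324) → Jan 4, 2325 (1114 left).
+365 (one year) → Jan 4, 2326 (749 left).
+365 (one year) → Jan 4, 2327 (384 left).
Jan has 31 days: +28 → Feb 1, 2327 (356 left).
Feb has 28 days: +28 → Mar 1, 2327 (328 left).
Mar has 31 days: +31 → Apr 1, 2327 (297 left).
Apr has 30 days: +30 → May 1, 2327 (267 left).
May has 31 days: +31 → Jun 1, 2327 (236 left).
Jun has 30 days: +30 → Jul 1, 2327 (206 left).
Jul has 31 days: +31 → Aug 1, 2327 (175 left).
Aug has 31 days: +31 → Sep 1, 2327 (144 left).
Sep has 30 days: +30 → Oct 1, 2327 (114 left).
Oct has 31 days: +31 → Nov 1, 2327 (83 left).
Nov has 30 days: +30 → Dec 1, 2327 (53 left).
Dec has 31 days: +31 → Jan 1, 2328 (22 left).
+22 → Jan 23, 2328.

January 23, 2328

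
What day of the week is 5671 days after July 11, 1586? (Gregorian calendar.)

Saturday

Jul 11, 1586 is a Friday.
5671 mod 7 = 1, so 5671 days after a Friday is Friday + 1 = Saturday.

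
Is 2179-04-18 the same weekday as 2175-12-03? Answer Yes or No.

Yes

From Dec 3, 2175 to Apr 18, 2179 is 1232 days.
1232 mod 7 = 0, so they are the same weekday.
(Dec 3, 2175 is a Sunday; Apr 18, 2179 is a Sunday.)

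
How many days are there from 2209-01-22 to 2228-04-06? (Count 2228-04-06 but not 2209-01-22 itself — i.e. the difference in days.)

Jan 22, 2209 → Jan 22, 2210: 365 days.
Jan 22, 2210 → Jan 22, 2211: 365 days.
Jan 22, 2211 → Jan 22, 2212: 365 days.
Jan 22, 2212 → Jan 22, 2213: 366 days (Feb 29, 2212 is in that span).
Jan 22, 2213 → Jan 22, 2214: 365 days.
Jan 22, 2214 → Jan 22, 2215: 365 days.
Jan 22, 2215 → Jan 22, 2216: 365 days.
Jan 22, 2216 → Jan 22, 2217: 366 days (Feb 29, 2216 is in that span).
Jan 22, 2217 → Jan 22, 2218: 365 days.
Jan 22, 2218 → Jan 22, 2219: 365 days.
Jan 22, 2219 → Jan 22, 2220: 365 days.
Jan 22, 2220 → Jan 22, 2221: 366 days (Feb 29, 2220 is in that span).
Jan 22, 2221 → Jan 22, 2222: 365 days.
Jan 22, 2222 → Jan 22, 2223: 365 days.
Jan 22, 2223 → Jan 22, 2224: 365 days.
Jan 22, 2224 → Jan 22, 2225: 366 days (Feb 29, 2224 is in that span).
Jan 22, 2225 → Jan 22, 2226: 365 days.
Jan 22, 2226 → Jan 22, 2227: 365 days.
Jan 22, 2227 → Jan 22, 2228: 365 days.
Jan 22, 2228 → Feb 22, 2228: 31 days (January has 31).
Feb 22, 2228 → Mar 22, 2228: 29 days (February has 29).
Mar 22, 2228 → Apr 6, 2228: 15 days.
Total: 7014 days.

7014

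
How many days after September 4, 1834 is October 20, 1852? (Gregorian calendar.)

Sep 4, 1834 → Sep 4, 1835: 365 days.
Sep 4, 1835 → Sep 4, 1836: 366 days (Feb 29, 1836 is in that span).
Sep 4, 1836 → Sep 4, 1837: 365 days.
Sep 4, 1837 → Sep 4, 1838: 365 days.
Sep 4, 1838 → Sep 4, 1839: 365 days.
Sep 4, 1839 → Sep 4, 1840: 366 days (Feb 29, 1840 is in that span).
Sep 4, 1840 → Sep 4, 1841: 365 days.
Sep 4, 1841 → Sep 4, 1842: 365 days.
Sep 4, 1842 → Sep 4, 1843: 365 days.
Sep 4, 1843 → Sep 4, 1844: 366 days (Feb 29, 1844 is in that span).
Sep 4, 1844 → Sep 4, 1845: 365 days.
Sep 4, 1845 → Sep 4, 1846: 365 days.
Sep 4, 1846 → Sep 4, 1847: 365 days.
Sep 4, 1847 → Sep 4, 1848: 366 days (Feb 29, 1848 is in that span).
Sep 4, 1848 → Sep 4, 1849: 365 days.
Sep 4, 1849 → Sep 4, 1850: 365 days.
Sep 4, 1850 → Sep 4, 1851: 365 days.
Sep 4, 1851 → Sep 4, 1852: 366 days (Feb 29, 1852 is in that span).
Sep 4, 1852 → Oct 4, 1852: 30 days (September has 30).
Oct 4, 1852 → Oct 20, 1852: 16 days.
Total: 6621 days.

6621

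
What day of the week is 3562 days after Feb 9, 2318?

First find the weekday of Feb 9, 2318. Doomsday rule: the anchor day for the 2300s is Wednesday. For year 18: 18÷12 = 1 r 6, and 6÷4 = 1, so 1+6+1 = 8.
Wednesday + 8 ≡ Thursday — that's 2318's doomsday.
In February the doomsday date is Feb 28 (2318 is not a leap year).
Feb 9 is 19 days before Feb 28; 19 mod 7 = 5, so Thursday − 5 = Saturday.
3562 mod 7 = 6, so 3562 days after a Saturday is Saturday + 6 = Friday.

Friday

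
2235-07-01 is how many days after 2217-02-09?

Feb 9, 2217 → Feb 9, 2218: 365 days.
Feb 9, 2218 → Feb 9, 2219: 365 days.
Feb 9, 2219 → Feb 9, 2220: 365 days.
Feb 9, 2220 → Feb 9, 2221: 366 days (Feb 29, 2220 is in that span).
Feb 9, 2221 → Feb 9, 2222: 365 days.
Feb 9, 2222 → Feb 9, 2223: 365 days.
Feb 9, 2223 → Feb 9, 2224: 365 days.
Feb 9, 2224 → Feb 9, 2225: 366 days (Feb 29, 2224 is in that span).
Feb 9, 2225 → Feb 9, 2226: 365 days.
Feb 9, 2226 → Feb 9, 2227: 365 days.
Feb 9, 2227 → Feb 9, 2228: 365 days.
Feb 9, 2228 → Feb 9, 2229: 366 days (Feb 29, 2228 is in that span).
Feb 9, 2229 → Feb 9, 2230: 365 days.
Feb 9, 2230 → Feb 9, 2231: 365 days.
Feb 9, 2231 → Feb 9, 2232: 365 days.
Feb 9, 2232 → Feb 9, 2233: 366 days (Feb 29, 2232 is in that span).
Feb 9, 2233 → Feb 9, 2234: 365 days.
Feb 9, 2234 → Feb 9, 2235: 365 days.
Feb 9, 2235 → Mar 9, 2235: 28 days (February has 28).
Mar 9, 2235 → Apr 9, 2235: 31 days (March has 31).
Apr 9, 2235 → May 9, 2235: 30 days (April has 30).
May 9, 2235 → Jun 9, 2235: 31 days (May has 31).
Jun 9, 2235 → Jul 1, 2235: 22 days.
Total: 6716 days.

6716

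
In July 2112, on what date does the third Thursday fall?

July 21, 2112

July 1, 2112 is a Friday.
The first Thursday is therefore July 7 (6 days later).
The third Thursday is 7 + 2×7 = July 21.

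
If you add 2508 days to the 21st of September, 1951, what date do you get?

August 3, 1958

+366 (one year; includes Feb 29, 1952) → Sep 21, 1952 (2142 left).
+365 (one year) → Sep 21, 1953 (1777 left).
+365 (one year) → Sep 21, 1954 (1412 left).
+365 (one year) → Sep 21, 1955 (1047 left).
+366 (one year; includes Feb 29, 1956) → Sep 21, 1956 (681 left).
+365 (one year) → Sep 21, 1957 (316 left).
Sep has 30 days: +10 → Oct 1, 1957 (306 left).
Oct has 31 days: +31 → Nov 1, 1957 (275 left).
Nov has 30 days: +30 → Dec 1, 1957 (245 left).
Dec has 31 days: +31 → Jan 1, 1958 (214 left).
Jan has 31 days: +31 → Feb 1, 1958 (183 left).
Feb has 28 days: +28 → Mar 1, 1958 (155 left).
Mar has 31 days: +31 → Apr 1, 1958 (124 left).
Apr has 30 days: +30 → May 1, 1958 (94 left).
May has 31 days: +31 → Jun 1, 1958 (63 left).
Jun has 30 days: +30 → Jul 1, 1958 (33 left).
Jul has 31 days: +31 → Aug 1, 1958 (2 left).
+2 → Aug 3, 1958.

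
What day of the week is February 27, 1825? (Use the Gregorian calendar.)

Sunday

Doomsday rule: the anchor day for the 1800s is Friday. For year 25: 25÷12 = 2 r 1, and 1÷4 = 0, so 2+1+0 = 3.
Friday + 3 ≡ Monday — that's 1825's doomsday.
In February the doomsday date is Feb 28 (1825 is not a leap year).
Feb 27 is 1 day before Feb 28; 1 mod 7 = 1, so Monday − 1 = Sunday.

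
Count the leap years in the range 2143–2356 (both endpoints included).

Multiples of 4 in [2143,2356]: 54.
Of those, multiples of 100: 2 (not leap unless ÷400).
Multiples of 400: 0.
Leap years = 54 − 2 + 0 = 52.

52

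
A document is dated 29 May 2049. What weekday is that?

Saturday

Doomsday rule: the anchor day for the 2000s is Tuesday. For year 49: 49÷12 = 4 r 1, and 1÷4 = 0, so 4+1+0 = 5.
Tuesday + 5 ≡ Sunday — that's 2049's doomsday.
In May the doomsday date is May 9.
May 29 is 20 days after May 9; 20 mod 7 = 6, so Sunday + 6 = Saturday.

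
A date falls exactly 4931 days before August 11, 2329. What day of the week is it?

Aug 11, 2329 is a Sunday.
4931 mod 7 = 3, so 4931 days before a Sunday is Sunday − 3 = Thursday.

Thursday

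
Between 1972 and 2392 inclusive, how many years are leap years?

103

Multiples of 4 in [1972,2392]: 106.
Of those, multiples of 100: 4 (not leap unless ÷400).
Multiples of 400: 1.
Leap years = 106 − 4 + 1 = 103.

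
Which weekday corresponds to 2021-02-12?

Doomsday rule: the anchor day for the 2000s is Tuesday. For year 21: 21÷12 = 1 r 9, and 9÷4 = 2, so 1+9+2 = 12.
Tuesday + 12 ≡ Sunday — that's 2021's doomsday.
In February the doomsday date is Feb 28 (2021 is not a leap year).
Feb 12 is 16 days before Feb 28; 16 mod 7 = 2, so Sunday − 2 = Friday.

Friday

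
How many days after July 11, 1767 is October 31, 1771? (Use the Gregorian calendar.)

1573

Jul 11, 1767 → Jul 11, 1768: 366 days (Feb 29, 1768 is in that span).
Jul 11, 1768 → Jul 11, 1769: 365 days.
Jul 11, 1769 → Jul 11, 1770: 365 days.
Jul 11, 1770 → Jul 11, 1771: 365 days.
Jul 11, 1771 → Aug 11, 1771: 31 days (July has 31).
Aug 11, 1771 → Sep 11, 1771: 31 days (August has 31).
Sep 11, 1771 → Oct 11, 1771: 30 days (September has 30).
Oct 11, 1771 → Oct 31, 1771: 20 days.
Total: 1573 days.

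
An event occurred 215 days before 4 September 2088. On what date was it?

−4 → Aug 31, 2088 (end of Aug, 31 days; 211 left).
−31 → Jul 31, 2088 (end of Jul, 31 days; 180 left).
−31 → Jun 30, 2088 (end of Jun, 30 days; 149 left).
−30 → May 31, 2088 (end of May, 31 days; 119 left).
−31 → Apr 30, 2088 (end of Apr, 30 days; 88 left).
−30 → Mar 31, 2088 (end of Mar, 31 days; 58 left).
−31 → Feb 29, 2088 (end of Feb, 29 days; 27 left).
−27 → Feb 2, 2088.

February 2, 2088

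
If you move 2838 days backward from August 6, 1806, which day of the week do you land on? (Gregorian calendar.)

Aug 6, 1806 is a Wednesday.
2838 mod 7 = 3, so 2838 days before a Wednesday is Wednesday − 3 = Sunday.

Sunday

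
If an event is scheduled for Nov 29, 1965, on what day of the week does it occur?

Doomsday rule: the anchor day for the 1900s is Wednesday. For year 65: 65÷12 = 5 r 5, and 5÷4 = 1, so 5+5+1 = 11.
Wednesday + 11 ≡ Sunday — that's 1965's doomsday.
In November the doomsday date is Nov 7.
Nov 29 is 22 days after Nov 7; 22 mod 7 = 1, so Sunday + 1 = Monday.

Monday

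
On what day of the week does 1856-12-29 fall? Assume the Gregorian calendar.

Doomsday rule: the anchor day for the 1800s is Friday. For year 56: 56÷12 = 4 r 8, and 8÷4 = 2, so 4+8+2 = 14.
Friday + 14 ≡ Friday — that's 1856's doomsday.
In December the doomsday date is Dec 12.
Dec 29 is 17 days after Dec 12; 17 mod 7 = 3, so Friday + 3 = Monday.

Monday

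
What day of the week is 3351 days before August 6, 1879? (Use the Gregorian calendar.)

Friday

First find the weekday of Aug 6, 1879. Doomsday rule: the anchor day for the 1800s is Friday. For year 79: 79÷12 = 6 r 7, and 7÷4 = 1, so 6+7+1 = 14.
Friday + 14 ≡ Friday — that's 1879's doomsday.
In August the doomsday date is Aug 8.
Aug 6 is 2 days before Aug 8; 2 mod 7 = 2, so Friday − 2 = Wednesday.
3351 mod 7 = 5, so 3351 days before a Wednesday is Wednesday − 5 = Friday.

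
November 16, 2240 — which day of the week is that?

Monday

Doomsday rule: the anchor day for the 2200s is Friday. For year 40: 40÷12 = 3 r 4, and 4÷4 = 1, so 3+4+1 = 8.
Friday + 8 ≡ Saturday — that's 2240's doomsday.
In November the doomsday date is Nov 7.
Nov 16 is 9 days after Nov 7; 9 mod 7 = 2, so Saturday + 2 = Monday.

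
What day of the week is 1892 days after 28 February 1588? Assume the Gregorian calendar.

Tuesday

First find the weekday of Feb 28, 1588. Doomsday rule: the anchor day for the 1500s is Wednesday. For year 88: 88÷12 = 7 r 4, and 4÷4 = 1, so 7+4+1 = 12.
Wednesday + 12 ≡ Monday — that's 1588's doomsday.
In February the doomsday date is Feb 29 (1588 is a leap year (divisible by 4)).
Feb 28 is 1 day before Feb 29; 1 mod 7 = 1, so Monday − 1 = Sunday.
1892 mod 7 = 2, so 1892 days after a Sunday is Sunday + 2 = Tuesday.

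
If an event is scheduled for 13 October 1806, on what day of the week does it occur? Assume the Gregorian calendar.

Doomsday rule: the anchor day for the 1800s is Friday. For year 06: 6÷12 = 0 r 6, and 6÷4 = 1, so 0+6+1 = 7.
Friday + 7 ≡ Friday — that's 1806's doomsday.
In October the doomsday date is Oct 10.
Oct 13 is 3 days after Oct 10; 3 mod 7 = 3, so Friday + 3 = Monday.

Monday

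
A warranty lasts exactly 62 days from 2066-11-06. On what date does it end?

January 7, 2067

Nov has 30 days: +25 → Dec 1, 2066 (37 left).
Dec has 31 days: +31 → Jan 1, 2067 (6 left).
+6 → Jan 7, 2067.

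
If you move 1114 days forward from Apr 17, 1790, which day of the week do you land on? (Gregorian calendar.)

Sunday

First find the weekday of Apr 17, 1790. Doomsday rule: the anchor day for the 1700s is Sunday. For year 90: 90÷12 = 7 r 6, and 6÷4 = 1, so 7+6+1 = 14.
Sunday + 14 ≡ Sunday — that's 1790's doomsday.
In April the doomsday date is Apr 4.
Apr 17 is 13 days after Apr 4; 13 mod 7 = 6, so Sunday + 6 = Saturday.
1114 mod 7 = 1, so 1114 days after a Saturday is Saturday + 1 = Sunday.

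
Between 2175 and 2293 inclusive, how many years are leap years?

Multiples of 4 in [2175,2293]: 30.
Of those, multiples of 100: 1 (not leap unless ÷400).
Multiples of 400: 0.
Leap years = 30 − 1 + 0 = 29.

29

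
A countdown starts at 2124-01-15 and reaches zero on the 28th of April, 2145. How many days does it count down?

Jan 15, 2124 → Jan 15, 2125: 366 days (Feb 29, 2124 is in that span).
Jan 15, 2125 → Jan 15, 2126: 365 days.
Jan 15, 2126 → Jan 15, 2127: 365 days.
Jan 15, 2127 → Jan 15, 2128: 365 days.
Jan 15, 2128 → Jan 15, 2129: 366 days (Feb 29, 2128 is in that span).
Jan 15, 2129 → Jan 15, 2130: 365 days.
Jan 15, 2130 → Jan 15, 2131: 365 days.
Jan 15, 2131 → Jan 15, 2132: 365 days.
Jan 15, 2132 → Jan 15, 2133: 366 days (Feb 29, 2132 is in that span).
Jan 15, 2133 → Jan 15, 2134: 365 days.
Jan 15, 2134 → Jan 15, 2135: 365 days.
Jan 15, 2135 → Jan 15, 2136: 365 days.
Jan 15, 2136 → Jan 15, 2137: 366 days (Feb 29, 2136 is in that span).
Jan 15, 2137 → Jan 15, 2138: 365 days.
Jan 15, 2138 → Jan 15, 2139: 365 days.
Jan 15, 2139 → Jan 15, 2140: 365 days.
Jan 15, 2140 → Jan 15, 2141: 366 days (Feb 29, 2140 is in that span).
Jan 15, 2141 → Jan 15, 2142: 365 days.
Jan 15, 2142 → Jan 15, 2143: 365 days.
Jan 15, 2143 → Jan 15, 2144: 365 days.
Jan 15, 2144 → Jan 15, 2145: 366 days (Feb 29, 2144 is in that span).
Jan 15, 2145 → Feb 15, 2145: 31 days (January has 31).
Feb 15, 2145 → Mar 15, 2145: 28 days (February has 28).
Mar 15, 2145 → Apr 15, 2145: 31 days (March has 31).
Apr 15, 2145 → Apr 28, 2145: 13 days.
Total: 7774 days.

7774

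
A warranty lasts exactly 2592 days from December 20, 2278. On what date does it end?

January 24, 2286

+365 (one year) → Dec 20, 2279 (2227 left).
+366 (one year; includes Feb 29, 2280) → Dec 20, 2280 (1861 left).
+365 (one year) → Dec 20, 2281 (1496 left).
+365 (one year) → Dec 20, 2282 (1131 left).
+365 (one year) → Dec 20, 2283 (766 left).
+366 (one year; includes Feb 29, 2284) → Dec 20, 2284 (400 left).
Dec has 31 days: +12 → Jan 1, 2285 (388 left).
Jan has 31 days: +31 → Feb 1, 2285 (357 left).
Feb has 28 days: +28 → Mar 1, 2285 (329 left).
Mar has 31 days: +31 → Apr 1, 2285 (298 left).
Apr has 30 days: +30 → May 1, 2285 (268 left).
May has 31 days: +31 → Jun 1, 2285 (237 left).
Jun has 30 days: +30 → Jul 1, 2285 (207 left).
Jul has 31 days: +31 → Aug 1, 2285 (176 left).
Aug has 31 days: +31 → Sep 1, 2285 (145 left).
Sep has 30 days: +30 → Oct 1, 2285 (115 left).
Oct has 31 days: +31 → Nov 1, 2285 (84 left).
Nov has 30 days: +30 → Dec 1, 2285 (54 left).
Dec has 31 days: +31 → Jan 1, 2286 (23 left).
+23 → Jan 24, 2286.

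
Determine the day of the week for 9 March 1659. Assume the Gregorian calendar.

Sunday

Doomsday rule: the anchor day for the 1600s is Tuesday. For year 59: 59÷12 = 4 r 11, and 11÷4 = 2, so 4+11+2 = 17.
Tuesday + 17 ≡ Friday — that's 1659's doomsday.
In March the doomsday date is Mar 14.
Mar 9 is 5 days before Mar 14; 5 mod 7 = 5, so Friday − 5 = Sunday.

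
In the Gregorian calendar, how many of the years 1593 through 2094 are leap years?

122

Multiples of 4 in [1593,2094]: 125.
Of those, multiples of 100: 5 (not leap unless ÷400).
Multiples of 400: 2.
Leap years = 125 − 5 + 2 = 122.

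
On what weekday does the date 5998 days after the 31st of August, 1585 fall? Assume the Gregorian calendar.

Friday

First find the weekday of Aug 31, 1585. Doomsday rule: the anchor day for the 1500s is Wednesday. For year 85: 85÷12 = 7 r 1, and 1÷4 = 0, so 7+1+0 = 8.
Wednesday + 8 ≡ Thursday — that's 1585's doomsday.
In August the doomsday date is Aug 8.
Aug 31 is 23 days after Aug 8; 23 mod 7 = 2, so Thursday + 2 = Saturday.
5998 mod 7 = 6, so 5998 days after a Saturday is Saturday + 6 = Friday.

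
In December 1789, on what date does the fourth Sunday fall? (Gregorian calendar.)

December 27, 1789

December 1, 1789 is a Tuesday.
The first Sunday is therefore December 6 (5 days later).
The fourth Sunday is 6 + 3×7 = December 27.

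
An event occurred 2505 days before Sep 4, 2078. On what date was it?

−365 (one year) → Sep 4, 2077 (2140 left).
−365 (one year) → Sep 4, 2076 (1775 left).
−366 (one year; includes Feb 29, 2076) → Sep 4, 2075 (1409 left).
−365 (one year) → Sep 4, 2074 (1044 left).
−365 (one year) → Sep 4, 2073 (679 left).
−365 (one year) → Sep 4, 2072 (314 left).
−4 → Aug 31, 2072 (end of Aug, 31 days; 310 left).
−31 → Jul 31, 2072 (end of Jul, 31 days; 279 left).
−31 → Jun 30, 2072 (end of Jun, 30 days; 248 left).
−30 → May 31, 2072 (end of May, 31 days; 218 left).
−31 → Apr 30, 2072 (end of Apr, 30 days; 187 left).
−30 → Mar 31, 2072 (end of Mar, 31 days; 157 left).
−31 → Feb 29, 2072 (end of Feb, 29 days; 126 left).
−29 → Jan 31, 2072 (end of Jan, 31 days; 97 left).
−31 → Dec 31, 2071 (end of Dec, 31 days; 66 left).
−31 → Nov 30, 2071 (end of Nov, 30 days; 35 left).
−30 → Oct 31, 2071 (end of Oct, 31 days; 5 left).
−5 → Oct 26, 2071.

October 26, 2071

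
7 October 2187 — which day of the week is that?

Doomsday rule: the anchor day for the 2100s is Sunday. For year 87: 87÷12 = 7 r 3, and 3÷4 = 0, so 7+3+0 = 10.
Sunday + 10 ≡ Wednesday — that's 2187's doomsday.
In October the doomsday date is Oct 10.
Oct 7 is 3 days before Oct 10; 3 mod 7 = 3, so Wednesday − 3 = Sunday.

Sunday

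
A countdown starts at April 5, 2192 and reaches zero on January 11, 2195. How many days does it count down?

Apr 5, 2192 → Apr 5, 2193: 365 days.
Apr 5, 2193 → Apr 5, 2194: 365 days.
Apr 5, 2194 → May 5, 2194: 30 days (April has 30).
May 5, 2194 → Jun 5, 2194: 31 days (May has 31).
Jun 5, 2194 → Jul 5, 2194: 30 days (June has 30).
Jul 5, 2194 → Aug 5, 2194: 31 days (July has 31).
Aug 5, 2194 → Sep 5, 2194: 31 days (August has 31).
Sep 5, 2194 → Oct 5, 2194: 30 days (September has 30).
Oct 5, 2194 → Nov 5, 2194: 31 days (October has 31).
Nov 5, 2194 → Dec 5, 2194: 30 days (November has 30).
Dec 5, 2194 → Jan 5, 2195: 31 days (December has 31).
Jan 5, 2195 → Jan 11, 2195: 6 days.
Total: 1011 days.

1011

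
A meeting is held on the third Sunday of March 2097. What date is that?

March 17, 2097

March 1, 2097 is a Friday.
The first Sunday is therefore March 3 (2 days later).
The third Sunday is 3 + 2×7 = March 17.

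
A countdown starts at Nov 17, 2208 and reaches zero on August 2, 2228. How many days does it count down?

7198

Nov 17, 2208 → Nov 17, 2209: 365 days.
Nov 17, 2209 → Nov 17, 2210: 365 days.
Nov 17, 2210 → Nov 17, 2211: 365 days.
Nov 17, 2211 → Nov 17, 2212: 366 days (Feb 29, 2212 is in that span).
Nov 17, 2212 → Nov 17, 2213: 365 days.
Nov 17, 2213 → Nov 17, 2214: 365 days.
Nov 17, 2214 → Nov 17, 2215: 365 days.
Nov 17, 2215 → Nov 17, 2216: 366 days (Feb 29, 2216 is in that span).
Nov 17, 2216 → Nov 17, 2217: 365 days.
Nov 17, 2217 → Nov 17, 2218: 365 days.
Nov 17, 2218 → Nov 17, 2219: 365 days.
Nov 17, 2219 → Nov 17, 2220: 366 days (Feb 29, 2220 is in that span).
Nov 17, 2220 → Nov 17, 2221: 365 days.
Nov 17, 2221 → Nov 17, 2222: 365 days.
Nov 17, 2222 → Nov 17, 2223: 365 days.
Nov 17, 2223 → Nov 17, 2224: 366 days (Feb 29, 2224 is in that span).
Nov 17, 2224 → Nov 17, 2225: 365 days.
Nov 17, 2225 → Nov 17, 2226: 365 days.
Nov 17, 2226 → Nov 17, 2227: 365 days.
Nov 17, 2227 → Dec 17, 2227: 30 days (November has 30).
Dec 17, 2227 → Jan 17, 2228: 31 days (December has 31).
Jan 17, 2228 → Feb 17, 2228: 31 days (January has 31).
Feb 17, 2228 → Mar 17, 2228: 29 days (February has 29).
Mar 17, 2228 → Apr 17, 2228: 31 days (March has 31).
Apr 17, 2228 → May 17, 2228: 30 days (April has 30).
May 17, 2228 → Jun 17, 2228: 31 days (May has 31).
Jun 17, 2228 → Jul 17, 2228: 30 days (June has 30).
Jul 17, 2228 → Aug 2, 2228: 16 days.
Total: 7198 days.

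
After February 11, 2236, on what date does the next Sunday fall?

Feb 11, 2236 is a Thursday.
From Thursday to the next Sunday is 3 days.
Feb 11, 2236 + 3 = Feb 14, 2236.

February 14, 2236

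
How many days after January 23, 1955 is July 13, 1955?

Jan 23, 1955 → Feb 23, 1955: 31 days (January has 31).
Feb 23, 1955 → Mar 23, 1955: 28 days (February has 28).
Mar 23, 1955 → Apr 23, 1955: 31 days (March has 31).
Apr 23, 1955 → May 23, 1955: 30 days (April has 30).
May 23, 1955 → Jun 23, 1955: 31 days (May has 31).
Jun 23, 1955 → Jul 13, 1955: 20 days.
Total: 171 days.

171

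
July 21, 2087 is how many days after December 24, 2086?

Dec 24, 2086 → Jan 24, 2087: 31 days (December has 31).
Jan 24, 2087 → Feb 24, 2087: 31 days (January has 31).
Feb 24, 2087 → Mar 24, 2087: 28 days (February has 28).
Mar 24, 2087 → Apr 24, 2087: 31 days (March has 31).
Apr 24, 2087 → May 24, 2087: 30 days (April has 30).
May 24, 2087 → Jun 24, 2087: 31 days (May has 31).
Jun 24, 2087 → Jul 21, 2087: 27 days.
Total: 209 days.

209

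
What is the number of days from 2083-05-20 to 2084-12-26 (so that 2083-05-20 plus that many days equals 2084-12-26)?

586

May 20, 2083 → May 20, 2084: 366 days (Feb 29, 2084 is in that span).
May 20, 2084 → Jun 20, 2084: 31 days (May has 31).
Jun 20, 2084 → Jul 20, 2084: 30 days (June has 30).
Jul 20, 2084 → Aug 20, 2084: 31 days (July has 31).
Aug 20, 2084 → Sep 20, 2084: 31 days (August has 31).
Sep 20, 2084 → Oct 20, 2084: 30 days (September has 30).
Oct 20, 2084 → Nov 20, 2084: 31 days (October has 31).
Nov 20, 2084 → Dec 20, 2084: 30 days (November has 30).
Dec 20, 2084 → Dec 26, 2084: 6 days.
Total: 586 days.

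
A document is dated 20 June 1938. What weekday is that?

Monday

Doomsday rule: the anchor day for the 1900s is Wednesday. For year 38: 38÷12 = 3 r 2, and 2÷4 = 0, so 3+2+0 = 5.
Wednesday + 5 ≡ Monday — that's 1938's doomsday.
In June the doomsday date is Jun 6.
Jun 20 is 14 days after Jun 6; 14 mod 7 = 0, so Monday + 0 = Monday.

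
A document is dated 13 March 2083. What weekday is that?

Saturday

January 1, 2083 is a Friday.
Jan 1, 2083 → Feb 1, 2083: 31 days (January has 31).
Feb 1, 2083 → Mar 1, 2083: 28 days (February has 28).
Mar 1, 2083 → Mar 13, 2083: 12 days.
Total: 71 days.
71 mod 7 = 1, so Friday + 1 = Saturday.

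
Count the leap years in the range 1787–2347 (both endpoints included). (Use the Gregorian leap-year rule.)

Multiples of 4 in [1787,2347]: 140.
Of those, multiples of 100: 6 (not leap unless ÷400).
Multiples of 400: 1.
Leap years = 140 − 6 + 1 = 135.

135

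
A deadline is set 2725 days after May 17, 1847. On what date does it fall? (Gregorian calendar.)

+366 (one year; includes Feb 29, 1848) → May 17, 1848 (2359 left).
+365 (one year) → May 17, 1849 (1994 left).
+365 (one year) → May 17, 1850 (1629 left).
+365 (one year) → May 17, 1851 (1264 left).
+366 (one year; includes Feb 29, 1852) → May 17, 1852 (898 left).
+365 (one year) → May 17, 1853 (533 left).
+365 (one year) → May 17, 1854 (168 left).
May has 31 days: +15 → Jun 1, 1854 (153 left).
Jun has 30 days: +30 → Jul 1, 1854 (123 left).
Jul has 31 days: +31 → Aug 1, 1854 (92 left).
Aug has 31 days: +31 → Sep 1, 1854 (61 left).
Sep has 30 days: +30 → Oct 1, 1854 (31 left).
Oct has 31 days: +31 → Nov 1, 1854 (0 left).

November 1, 1854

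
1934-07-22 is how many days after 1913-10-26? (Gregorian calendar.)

7574

Oct 26, 1913 → Oct 26, 1914: 365 days.
Oct 26, 1914 → Oct 26, 1915: 365 days.
Oct 26, 1915 → Oct 26, 1916: 366 days (Feb 29, 1916 is in that span).
Oct 26, 1916 → Oct 26, 1917: 365 days.
Oct 26, 1917 → Oct 26, 1918: 365 days.
Oct 26, 1918 → Oct 26, 1919: 365 days.
Oct 26, 1919 → Oct 26, 1920: 366 days (Feb 29, 1920 is in that span).
Oct 26, 1920 → Oct 26, 1921: 365 days.
Oct 26, 1921 → Oct 26, 1922: 365 days.
Oct 26, 1922 → Oct 26, 1923: 365 days.
Oct 26, 1923 → Oct 26, 1924: 366 days (Feb 29, 1924 is in that span).
Oct 26, 1924 → Oct 26, 1925: 365 days.
Oct 26, 1925 → Oct 26, 1926: 365 days.
Oct 26, 1926 → Oct 26, 1927: 365 days.
Oct 26, 1927 → Oct 26, 1928: 366 days (Feb 29, 1928 is in that span).
Oct 26, 1928 → Oct 26, 1929: 365 days.
Oct 26, 1929 → Oct 26, 1930: 365 days.
Oct 26, 1930 → Oct 26, 1931: 365 days.
Oct 26, 1931 → Oct 26, 1932: 366 days (Feb 29, 1932 is in that span).
Oct 26, 1932 → Oct 26, 1933: 365 days.
Oct 26, 1933 → Nov 26, 1933: 31 days (October has 31).
Nov 26, 1933 → Dec 26, 1933: 30 days (November has 30).
Dec 26, 1933 → Jan 26, 1934: 31 days (December has 31).
Jan 26, 1934 → Feb 26, 1934: 31 days (January has 31).
Feb 26, 1934 → Mar 26, 1934: 28 days (February has 28).
Mar 26, 1934 → Apr 26, 1934: 31 days (March has 31).
Apr 26, 1934 → May 26, 1934: 30 days (April has 30).
May 26, 1934 → Jun 26, 1934: 31 days (May has 31).
Jun 26, 1934 → Jul 22, 1934: 26 days.
Total: 7574 days.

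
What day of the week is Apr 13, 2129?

Doomsday rule: the anchor day for the 2100s is Sunday. For year 29: 29÷12 = 2 r 5, and 5÷4 = 1, so 2+5+1 = 8.
Sunday + 8 ≡ Monday — that's 2129's doomsday.
In April the doomsday date is Apr 4.
Apr 13 is 9 days after Apr 4; 9 mod 7 = 2, so Monday + 2 = Wednesday.

Wednesday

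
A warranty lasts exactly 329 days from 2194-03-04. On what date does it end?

January 27, 2195

Mar has 31 days: +28 → Apr 1, 2194 (301 left).
Apr has 30 days: +30 → May 1, 2194 (271 left).
May has 31 days: +31 → Jun 1, 2194 (240 left).
Jun has 30 days: +30 → Jul 1, 2194 (210 left).
Jul has 31 days: +31 → Aug 1, 2194 (179 left).
Aug has 31 days: +31 → Sep 1, 2194 (148 left).
Sep has 30 days: +30 → Oct 1, 2194 (118 left).
Oct has 31 days: +31 → Nov 1, 2194 (87 left).
Nov has 30 days: +30 → Dec 1, 2194 (57 left).
Dec has 31 days: +31 → Jan 1, 2195 (26 left).
+26 → Jan 27, 2195.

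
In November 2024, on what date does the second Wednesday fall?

November 1, 2024 is a Friday.
The first Wednesday is therefore November 6 (5 days later).
The second Wednesday is 6 + 1×7 = November 13.

November 13, 2024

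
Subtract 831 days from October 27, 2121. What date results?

−365 (one year) → Oct 27, 2120 (466 left).
−366 (one year; includes Feb 29, 2120) → Oct 27, 2119 (100 left).
−27 → Sep 30, 2119 (end of Sep, 30 days; 73 left).
−30 → Aug 31, 2119 (end of Aug, 31 days; 43 left).
−31 → Jul 31, 2119 (end of Jul, 31 days; 12 left).
−12 → Jul 19, 2119.

July 19, 2119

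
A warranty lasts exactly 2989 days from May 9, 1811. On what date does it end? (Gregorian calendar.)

+366 (one year; includes Feb 29, 1812) → May 9, 1812 (2623 left).
+365 (one year) → May 9, 1813 (2258 left).
+365 (one year) → May 9, 1814 (1893 left).
+365 (one year) → May 9, 1815 (1528 left).
+366 (one year; includes Feb 29, 1816) → May 9, 1816 (1162 left).
+365 (one year) → May 9, 1817 (797 left).
+365 (one year) → May 9, 1818 (432 left).
+365 (one year) → May 9, 1819 (67 left).
May has 31 days: +23 → Jun 1, 1819 (44 left).
Jun has 30 days: +30 → Jul 1, 1819 (14 left).
+14 → Jul 15, 1819.

July 15, 1819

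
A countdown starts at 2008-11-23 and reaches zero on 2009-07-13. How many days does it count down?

232

Nov 23, 2008 → Dec 23, 2008: 30 days (November has 30).
Dec 23, 2008 → Jan 23, 2009: 31 days (December has 31).
Jan 23, 2009 → Feb 23, 2009: 31 days (January has 31).
Feb 23, 2009 → Mar 23, 2009: 28 days (February has 28).
Mar 23, 2009 → Apr 23, 2009: 31 days (March has 31).
Apr 23, 2009 → May 23, 2009: 30 days (April has 30).
May 23, 2009 → Jun 23, 2009: 31 days (May has 31).
Jun 23, 2009 → Jul 13, 2009: 20 days.
Total: 232 days.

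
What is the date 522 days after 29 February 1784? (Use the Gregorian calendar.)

August 4, 1785

+366 (one year) → Mar 1, 1785 (156 left).
Mar has 31 days: +31 → Apr 1, 1785 (125 left).
Apr has 30 days: +30 → May 1, 1785 (95 left).
May has 31 days: +31 → Jun 1, 1785 (64 left).
Jun has 30 days: +30 → Jul 1, 1785 (34 left).
Jul has 31 days: +31 → Aug 1, 1785 (3 left).
+3 → Aug 4, 1785.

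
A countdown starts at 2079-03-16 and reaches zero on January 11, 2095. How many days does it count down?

Mar 16, 2079 → Mar 16, 2080: 366 days (Feb 29, 2080 is in that span).
Mar 16, 2080 → Mar 16, 2081: 365 days.
Mar 16, 2081 → Mar 16, 2082: 365 days.
Mar 16, 2082 → Mar 16, 2083: 365 days.
Mar 16, 2083 → Mar 16, 2084: 366 days (Feb 29, 2084 is in that span).
Mar 16, 2084 → Mar 16, 2085: 365 days.
Mar 16, 2085 → Mar 16, 2086: 365 days.
Mar 16, 2086 → Mar 16, 2087: 365 days.
Mar 16, 2087 → Mar 16, 2088: 366 days (Feb 29, 2088 is in that span).
Mar 16, 2088 → Mar 16, 2089: 365 days.
Mar 16, 2089 → Mar 16, 2090: 365 days.
Mar 16, 2090 → Mar 16, 2091: 365 days.
Mar 16, 2091 → Mar 16, 2092: 366 days (Feb 29, 2092 is in that span).
Mar 16, 2092 → Mar 16, 2093: 365 days.
Mar 16, 2093 → Mar 16, 2094: 365 days.
Mar 16, 2094 → Apr 16, 2094: 31 days (March has 31).
Apr 16, 2094 → May 16, 2094: 30 days (April has 30).
May 16, 2094 → Jun 16, 2094: 31 days (May has 31).
Jun 16, 2094 → Jul 16, 2094: 30 days (June has 30).
Jul 16, 2094 → Aug 16, 2094: 31 days (July has 31).
Aug 16, 2094 → Sep 16, 2094: 31 days (August has 31).
Sep 16, 2094 → Oct 16, 2094: 30 days (September has 30).
Oct 16, 2094 → Nov 16, 2094: 31 days (October has 31).
Nov 16, 2094 → Dec 16, 2094: 30 days (November has 30).
Dec 16, 2094 → Jan 11, 2095: 26 days.
Total: 5780 days.

5780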